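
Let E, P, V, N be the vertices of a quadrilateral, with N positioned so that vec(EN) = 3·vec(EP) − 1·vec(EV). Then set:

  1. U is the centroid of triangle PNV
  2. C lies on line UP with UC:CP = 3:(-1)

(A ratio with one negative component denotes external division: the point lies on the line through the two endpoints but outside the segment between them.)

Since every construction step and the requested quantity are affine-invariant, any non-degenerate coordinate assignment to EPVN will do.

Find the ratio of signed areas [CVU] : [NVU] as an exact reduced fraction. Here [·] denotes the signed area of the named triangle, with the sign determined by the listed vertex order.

[CVU]:[NVU] = -3/2

Choose coordinates E = (0, 0), P = (1, 0), V = (0, 1), N = (3, -1).
1. U is the centroid of triangle PNV ⇒ U = (4/3, 0)
2. C lies on line UP with UC:CP = 3:(-1) ⇒ C = (5/6, 0)
2·[CVU] = -1/2, 2·[NVU] = 1/3
[CVU]:[NVU] = -1/2:1/3 = -3/2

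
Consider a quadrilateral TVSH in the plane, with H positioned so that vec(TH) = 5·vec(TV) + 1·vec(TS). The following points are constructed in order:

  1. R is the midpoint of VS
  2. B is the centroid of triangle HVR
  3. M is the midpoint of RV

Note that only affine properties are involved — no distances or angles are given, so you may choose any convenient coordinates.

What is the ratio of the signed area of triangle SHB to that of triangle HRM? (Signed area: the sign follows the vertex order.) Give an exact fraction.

[SHB]:[HRM] = -2

Work in coordinates with T = (0, 0), V = (1, 0), S = (0, 1), H = (5, 1).
1. R is the midpoint of VS ⇒ R = (1/2, 1/2)
2. B is the centroid of triangle HVR ⇒ B = (13/6, 1/2)
3. M is the midpoint of RV ⇒ M = (3/4, 1/4)
2·[SHB] = -5/2, 2·[HRM] = 5/4
[SHB]:[HRM] = -5/2:5/4 = -2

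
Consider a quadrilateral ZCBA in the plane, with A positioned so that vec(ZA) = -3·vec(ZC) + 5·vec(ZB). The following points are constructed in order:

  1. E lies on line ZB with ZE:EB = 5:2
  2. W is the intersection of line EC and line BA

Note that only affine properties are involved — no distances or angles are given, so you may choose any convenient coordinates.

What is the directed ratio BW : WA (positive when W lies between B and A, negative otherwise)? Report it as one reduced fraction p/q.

BW:WA = -2/15

Choose coordinates Z = (0, 0), C = (1, 0), B = (0, 1), A = (-3, 5).
1. E lies on line ZB with ZE:EB = 5:2 ⇒ E = (0, 5/7)
2. W is the intersection of line EC and line BA ⇒ W = (6/13, 5/13)
W = B + t·(A−B) with t = -2/13, so BW:WA = t:(1−t) = -2/13:15/13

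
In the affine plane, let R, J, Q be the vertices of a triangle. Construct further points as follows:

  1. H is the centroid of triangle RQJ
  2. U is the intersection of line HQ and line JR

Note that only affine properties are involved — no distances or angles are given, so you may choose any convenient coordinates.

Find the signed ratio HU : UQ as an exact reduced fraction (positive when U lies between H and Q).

Choose coordinates R = (0, 0), J = (1, 0), Q = (0, 1).
1. H is the centroid of triangle RQJ ⇒ H = (1/3, 1/3)
2. U is the intersection of line HQ and line JR ⇒ U = (1/2, 0)
U = H + t·(Q−H) with t = -1/2, so HU:UQ = t:(1−t) = -1/2:3/2

HU:UQ = -1/3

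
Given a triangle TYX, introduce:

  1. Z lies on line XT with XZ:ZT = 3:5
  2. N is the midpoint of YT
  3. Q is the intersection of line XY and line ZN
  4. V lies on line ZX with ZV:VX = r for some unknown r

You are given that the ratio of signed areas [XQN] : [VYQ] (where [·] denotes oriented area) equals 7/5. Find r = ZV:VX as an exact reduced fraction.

Choose coordinates T = (0, 0), Y = (1, 0), X = (0, 1).
1. Z lies on line XT with XZ:ZT = 3:5 ⇒ Z = (0, 5/8)
2. N is the midpoint of YT ⇒ N = (1/2, 0)
3. Q is the intersection of line XY and line ZN ⇒ Q = (-3/2, 5/2)
4. With ZV:VX = r, write λ = r/(r+1) so V = Z + λ·(X−Z); V is affine-linear in λ
Every point depending on V is an affine combination of V and λ-independent points, so each such coordinate is linear in λ; the λ² term in each signed area is a multiple of (X−Z)×(X−Z) = 0, so 2·[XQN] and 2·[VYQ] are each linear in λ. Evaluating at λ=0 and λ=1:
  2·[XQN] = 3/4,   2·[VYQ] = -15/16·λ + 15/16
So [XQN]:[VYQ] = (3/4) / (-15/16·λ + 15/16). Setting this equal to 7/5:
  3/4 = 7/5·(-15/16·λ + 15/16)  ⇒  λ = 3/7
Then r = λ/(1−λ) = (3/7)/(4/7) = 3/4. Check: with r = 3/4, V = (0, 11/14) and [XQN]:[VYQ] = 7/5 as required.

r = 3/4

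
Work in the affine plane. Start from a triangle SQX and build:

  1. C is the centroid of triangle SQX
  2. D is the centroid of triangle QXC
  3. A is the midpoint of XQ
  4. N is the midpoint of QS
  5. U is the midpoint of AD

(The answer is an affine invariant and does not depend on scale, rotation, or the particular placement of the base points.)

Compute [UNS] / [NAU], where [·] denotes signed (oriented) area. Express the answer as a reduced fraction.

Work in coordinates with S = (0, 0), Q = (1, 0), X = (0, 1).
1. C is the centroid of triangle SQX ⇒ C = (1/3, 1/3)
2. D is the centroid of triangle QXC ⇒ D = (4/9, 4/9)
3. A is the midpoint of XQ ⇒ A = (1/2, 1/2)
4. N is the midpoint of QS ⇒ N = (1/2, 0)
5. U is the midpoint of AD ⇒ U = (17/36, 17/36)
2·[UNS] = -17/72, 2·[NAU] = 1/72
[UNS]:[NAU] = -17/72:1/72 = -17

[UNS]:[NAU] = -17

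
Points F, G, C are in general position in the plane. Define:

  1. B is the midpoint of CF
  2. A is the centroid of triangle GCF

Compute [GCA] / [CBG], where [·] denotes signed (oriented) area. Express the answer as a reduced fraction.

[GCA]:[CBG] = 2/3

Choose coordinates F = (0, 0), G = (1, 0), C = (0, 1).
1. B is the midpoint of CF ⇒ B = (0, 1/2)
2. A is the centroid of triangle GCF ⇒ A = (1/3, 1/3)
2·[GCA] = 1/3, 2·[CBG] = 1/2
[GCA]:[CBG] = 1/3:1/2 = 2/3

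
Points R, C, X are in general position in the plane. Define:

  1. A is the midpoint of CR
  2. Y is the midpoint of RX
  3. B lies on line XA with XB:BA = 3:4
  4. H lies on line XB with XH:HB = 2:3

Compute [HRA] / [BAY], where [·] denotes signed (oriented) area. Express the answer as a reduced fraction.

Work in coordinates with R = (0, 0), C = (1, 0), X = (0, 1).
1. A is the midpoint of CR ⇒ A = (1/2, 0)
2. Y is the midpoint of RX ⇒ Y = (0, 1/2)
3. B lies on line XA with XB:BA = 3:4 ⇒ B = (3/14, 4/7)
4. H lies on line XB with XH:HB = 2:3 ⇒ H = (3/35, 29/35)
2·[HRA] = 29/70, 2·[BAY] = -1/7
[HRA]:[BAY] = 29/70:-1/7 = -29/10

[HRA]:[BAY] = -29/10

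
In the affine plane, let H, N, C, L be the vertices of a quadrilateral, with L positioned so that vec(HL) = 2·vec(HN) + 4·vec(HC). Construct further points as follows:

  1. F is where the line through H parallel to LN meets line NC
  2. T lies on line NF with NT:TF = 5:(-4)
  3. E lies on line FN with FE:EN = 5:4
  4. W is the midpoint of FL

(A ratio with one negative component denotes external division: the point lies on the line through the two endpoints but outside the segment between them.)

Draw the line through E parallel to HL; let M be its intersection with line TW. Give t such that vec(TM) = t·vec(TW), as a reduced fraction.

Choose coordinates H = (0, 0), N = (1, 0), C = (0, 1), L = (2, 4).
1. F is where the line through H parallel to LN meets line NC ⇒ F = (1/5, 4/5)
2. T lies on line NF with NT:TF = 5:(-4) ⇒ T = (-3, 4)
3. E lies on line FN with FE:EN = 5:4 ⇒ E = (29/45, 16/45)
4. W is the midpoint of FL ⇒ W = (11/10, 12/5)
through E parallel to HL: direction (2, 4); meets TW at M = (1157/735, 1628/735)
M = T + t·(W−T) with t = 164/147

t = 164/147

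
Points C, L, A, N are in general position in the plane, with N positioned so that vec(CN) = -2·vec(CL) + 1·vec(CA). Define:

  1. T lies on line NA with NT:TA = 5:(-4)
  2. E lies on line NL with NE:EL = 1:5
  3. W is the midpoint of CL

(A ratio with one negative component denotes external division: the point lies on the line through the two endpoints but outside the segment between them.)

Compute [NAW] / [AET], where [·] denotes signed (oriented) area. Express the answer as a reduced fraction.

[NAW]:[AET] = -3/2

Choose coordinates C = (0, 0), L = (1, 0), A = (0, 1), N = (-2, 1).
1. T lies on line NA with NT:TA = 5:(-4) ⇒ T = (8, 1)
2. E lies on line NL with NE:EL = 1:5 ⇒ E = (-3/2, 5/6)
3. W is the midpoint of CL ⇒ W = (1/2, 0)
2·[NAW] = -2, 2·[AET] = 4/3
[NAW]:[AET] = -2:4/3 = -3/2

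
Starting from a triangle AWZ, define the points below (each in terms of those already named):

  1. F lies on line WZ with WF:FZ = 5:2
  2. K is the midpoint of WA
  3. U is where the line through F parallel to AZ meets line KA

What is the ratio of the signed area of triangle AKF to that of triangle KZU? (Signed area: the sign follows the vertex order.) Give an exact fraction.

[AKF]:[KZU] = 5/3

Set A = (0, 0), W = (1, 0), Z = (0, 1); any affine frame gives the same invariant.
1. F lies on line WZ with WF:FZ = 5:2 ⇒ F = (2/7, 5/7)
2. K is the midpoint of WA ⇒ K = (1/2, 0)
3. U is where the line through F parallel to AZ meets line KA ⇒ U = (2/7, 0)
2·[AKF] = 5/14, 2·[KZU] = 3/14
[AKF]:[KZU] = 5/14:3/14 = 5/3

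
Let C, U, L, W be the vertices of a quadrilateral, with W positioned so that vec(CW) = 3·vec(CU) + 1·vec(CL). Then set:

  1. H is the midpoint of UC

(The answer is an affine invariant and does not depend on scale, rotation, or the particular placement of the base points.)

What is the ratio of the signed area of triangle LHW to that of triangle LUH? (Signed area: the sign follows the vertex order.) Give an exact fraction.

Assign C = (0, 0), U = (1, 0), L = (0, 1), W = (3, 1) — the answer is frame-independent, so this choice is without loss of generality.
1. H is the midpoint of UC ⇒ H = (1/2, 0)
2·[LHW] = 3, 2·[LUH] = -1/2
[LHW]:[LUH] = 3:-1/2 = -6

[LHW]:[LUH] = -6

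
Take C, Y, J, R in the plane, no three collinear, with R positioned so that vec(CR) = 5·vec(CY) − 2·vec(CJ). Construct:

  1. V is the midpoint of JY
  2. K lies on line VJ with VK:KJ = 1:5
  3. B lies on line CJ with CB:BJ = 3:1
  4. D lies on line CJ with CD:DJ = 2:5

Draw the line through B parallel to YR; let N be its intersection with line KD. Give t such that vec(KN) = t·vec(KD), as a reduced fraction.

t = 7/85

Work in coordinates with C = (0, 0), Y = (1, 0), J = (0, 1), R = (5, -2).
1. V is the midpoint of JY ⇒ V = (1/2, 1/2)
2. K lies on line VJ with VK:KJ = 1:5 ⇒ K = (5/12, 7/12)
3. B lies on line CJ with CB:BJ = 3:1 ⇒ B = (0, 3/4)
4. D lies on line CJ with CD:DJ = 2:5 ⇒ D = (0, 2/7)
through B parallel to YR: direction (4, -2); meets KD at N = (13/34, 19/34)
N = K + t·(D−K) with t = 7/85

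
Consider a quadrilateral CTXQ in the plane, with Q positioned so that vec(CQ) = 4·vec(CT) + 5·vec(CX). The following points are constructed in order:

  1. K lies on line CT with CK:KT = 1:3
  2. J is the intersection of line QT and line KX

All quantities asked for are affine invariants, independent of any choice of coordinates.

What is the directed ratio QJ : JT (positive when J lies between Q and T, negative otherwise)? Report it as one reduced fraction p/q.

Assign C = (0, 0), T = (1, 0), X = (0, 1), Q = (4, 5) — the answer is frame-independent, so this choice is without loss of generality.
1. K lies on line CT with CK:KT = 1:3 ⇒ K = (1/4, 0)
2. J is the intersection of line QT and line KX ⇒ J = (8/17, -15/17)
J = Q + t·(T−Q) with t = 20/17, so QJ:JT = t:(1−t) = 20/17:-3/17

QJ:JT = -20/3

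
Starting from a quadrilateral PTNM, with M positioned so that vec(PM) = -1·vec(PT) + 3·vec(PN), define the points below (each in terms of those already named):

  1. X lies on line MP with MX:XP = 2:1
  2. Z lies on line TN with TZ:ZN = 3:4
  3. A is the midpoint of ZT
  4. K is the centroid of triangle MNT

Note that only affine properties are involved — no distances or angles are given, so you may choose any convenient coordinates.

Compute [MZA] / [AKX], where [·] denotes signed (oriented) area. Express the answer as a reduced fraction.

[MZA]:[AKX] = 27/80

Set P = (0, 0), T = (1, 0), N = (0, 1), M = (-1, 3); any affine frame gives the same invariant.
1. X lies on line MP with MX:XP = 2:1 ⇒ X = (-1/3, 1)
2. Z lies on line TN with TZ:ZN = 3:4 ⇒ Z = (4/7, 3/7)
3. A is the midpoint of ZT ⇒ A = (11/14, 3/14)
4. K is the centroid of triangle MNT ⇒ K = (0, 4/3)
2·[MZA] = 3/14, 2·[AKX] = 40/63
[MZA]:[AKX] = 3/14:40/63 = 27/80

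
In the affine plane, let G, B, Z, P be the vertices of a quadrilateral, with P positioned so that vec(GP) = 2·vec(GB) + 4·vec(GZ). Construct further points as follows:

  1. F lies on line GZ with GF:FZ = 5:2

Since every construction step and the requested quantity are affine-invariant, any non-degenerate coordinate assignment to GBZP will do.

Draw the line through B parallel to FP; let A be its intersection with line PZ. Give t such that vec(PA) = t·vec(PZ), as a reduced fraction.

t = -33/4

Set G = (0, 0), B = (1, 0), Z = (0, 1), P = (2, 4); any affine frame gives the same invariant.
1. F lies on line GZ with GF:FZ = 5:2 ⇒ F = (0, 5/7)
through B parallel to FP: direction (2, 23/7); meets PZ at A = (37/2, 115/4)
A = P + t·(Z−P) with t = -33/4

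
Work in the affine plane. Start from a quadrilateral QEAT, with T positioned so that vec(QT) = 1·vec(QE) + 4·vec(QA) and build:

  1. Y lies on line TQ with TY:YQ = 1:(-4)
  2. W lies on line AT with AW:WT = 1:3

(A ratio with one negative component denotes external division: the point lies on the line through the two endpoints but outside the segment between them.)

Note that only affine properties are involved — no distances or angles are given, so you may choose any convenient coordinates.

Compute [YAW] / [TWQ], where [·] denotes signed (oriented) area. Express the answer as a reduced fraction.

Choose coordinates Q = (0, 0), E = (1, 0), A = (0, 1), T = (1, 4).
1. Y lies on line TQ with TY:YQ = 1:(-4) ⇒ Y = (4/3, 16/3)
2. W lies on line AT with AW:WT = 1:3 ⇒ W = (1/4, 7/4)
2·[YAW] = 1/12, 2·[TWQ] = 3/4
[YAW]:[TWQ] = 1/12:3/4 = 1/9

[YAW]:[TWQ] = 1/9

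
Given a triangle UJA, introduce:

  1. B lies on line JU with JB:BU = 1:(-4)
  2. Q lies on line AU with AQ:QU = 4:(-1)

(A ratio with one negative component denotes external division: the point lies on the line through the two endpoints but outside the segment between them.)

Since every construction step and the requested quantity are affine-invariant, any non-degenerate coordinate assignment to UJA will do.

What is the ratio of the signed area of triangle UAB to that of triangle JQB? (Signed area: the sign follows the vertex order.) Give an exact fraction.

Choose coordinates U = (0, 0), J = (1, 0), A = (0, 1).
1. B lies on line JU with JB:BU = 1:(-4) ⇒ B = (4/3, 0)
2. Q lies on line AU with AQ:QU = 4:(-1) ⇒ Q = (0, -1/3)
2·[UAB] = -4/3, 2·[JQB] = 1/9
[UAB]:[JQB] = -4/3:1/9 = -12

[UAB]:[JQB] = -12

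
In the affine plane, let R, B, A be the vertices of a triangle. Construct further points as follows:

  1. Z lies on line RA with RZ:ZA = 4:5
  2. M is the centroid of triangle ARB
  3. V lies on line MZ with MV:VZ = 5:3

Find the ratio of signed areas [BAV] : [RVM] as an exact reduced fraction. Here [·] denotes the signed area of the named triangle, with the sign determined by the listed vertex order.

[BAV]:[RVM] = -51/10

Set R = (0, 0), B = (1, 0), A = (0, 1); any affine frame gives the same invariant.
1. Z lies on line RA with RZ:ZA = 4:5 ⇒ Z = (0, 4/9)
2. M is the centroid of triangle ARB ⇒ M = (1/3, 1/3)
3. V lies on line MZ with MV:VZ = 5:3 ⇒ V = (1/8, 29/72)
2·[BAV] = 17/36, 2·[RVM] = -5/54
[BAV]:[RVM] = 17/36:-5/54 = -51/10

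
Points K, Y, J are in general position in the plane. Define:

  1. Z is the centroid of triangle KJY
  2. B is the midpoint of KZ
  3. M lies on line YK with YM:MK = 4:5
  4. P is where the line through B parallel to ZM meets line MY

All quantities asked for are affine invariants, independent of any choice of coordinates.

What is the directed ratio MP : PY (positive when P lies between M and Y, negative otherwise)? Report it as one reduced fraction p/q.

MP:PY = -5/13

Assign K = (0, 0), Y = (1, 0), J = (0, 1) — the answer is frame-independent, so this choice is without loss of generality.
1. Z is the centroid of triangle KJY ⇒ Z = (1/3, 1/3)
2. B is the midpoint of KZ ⇒ B = (1/6, 1/6)
3. M lies on line YK with YM:MK = 4:5 ⇒ M = (5/9, 0)
4. P is where the line through B parallel to ZM meets line MY ⇒ P = (5/18, 0)
P = M + t·(Y−M) with t = -5/8, so MP:PY = t:(1−t) = -5/8:13/8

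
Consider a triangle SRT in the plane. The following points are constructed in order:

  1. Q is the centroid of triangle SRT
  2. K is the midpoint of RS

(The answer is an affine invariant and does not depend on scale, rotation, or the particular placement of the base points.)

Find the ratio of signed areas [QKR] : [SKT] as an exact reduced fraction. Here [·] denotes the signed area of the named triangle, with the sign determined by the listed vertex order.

Assign S = (0, 0), R = (1, 0), T = (0, 1) — the answer is frame-independent, so this choice is without loss of generality.
1. Q is the centroid of triangle SRT ⇒ Q = (1/3, 1/3)
2. K is the midpoint of RS ⇒ K = (1/2, 0)
2·[QKR] = 1/6, 2·[SKT] = 1/2
[QKR]:[SKT] = 1/6:1/2 = 1/3

[QKR]:[SKT] = 1/3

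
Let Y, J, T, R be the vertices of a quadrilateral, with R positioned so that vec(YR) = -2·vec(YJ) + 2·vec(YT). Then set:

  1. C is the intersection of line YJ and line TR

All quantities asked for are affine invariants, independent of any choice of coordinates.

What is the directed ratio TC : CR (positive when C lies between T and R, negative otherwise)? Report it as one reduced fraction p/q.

Work in coordinates with Y = (0, 0), J = (1, 0), T = (0, 1), R = (-2, 2).
1. C is the intersection of line YJ and line TR ⇒ C = (2, 0)
C = T + t·(R−T) with t = -1, so TC:CR = t:(1−t) = -1:2

TC:CR = -1/2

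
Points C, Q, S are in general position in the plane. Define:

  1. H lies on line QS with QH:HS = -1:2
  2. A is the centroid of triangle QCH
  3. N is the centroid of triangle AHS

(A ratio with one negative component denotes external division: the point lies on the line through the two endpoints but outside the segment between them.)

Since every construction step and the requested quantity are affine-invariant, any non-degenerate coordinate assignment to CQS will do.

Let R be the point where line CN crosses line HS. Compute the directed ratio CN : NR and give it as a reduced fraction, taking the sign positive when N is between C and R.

CN:NR = 8

Set C = (0, 0), Q = (1, 0), S = (0, 1); any affine frame gives the same invariant.
1. H lies on line QS with QH:HS = -1:2 ⇒ H = (2, -1)
2. A is the centroid of triangle QCH ⇒ A = (1, -1/3)
3. N is the centroid of triangle AHS ⇒ N = (1, -1/9)
line CN meets HS at R = (9/8, -1/8)
N = C + t·(R−C) with t = 8/9, so CN:NR = 8/9:1/9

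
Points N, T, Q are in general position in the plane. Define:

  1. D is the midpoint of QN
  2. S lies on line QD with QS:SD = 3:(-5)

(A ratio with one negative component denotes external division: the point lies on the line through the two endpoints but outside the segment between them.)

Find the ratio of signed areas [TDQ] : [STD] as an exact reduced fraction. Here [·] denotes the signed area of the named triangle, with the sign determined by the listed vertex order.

[TDQ]:[STD] = 2/5

Assign N = (0, 0), T = (1, 0), Q = (0, 1) — the answer is frame-independent, so this choice is without loss of generality.
1. D is the midpoint of QN ⇒ D = (0, 1/2)
2. S lies on line QD with QS:SD = 3:(-5) ⇒ S = (0, 7/4)
2·[TDQ] = -1/2, 2·[STD] = -5/4
[TDQ]:[STD] = -1/2:-5/4 = 2/5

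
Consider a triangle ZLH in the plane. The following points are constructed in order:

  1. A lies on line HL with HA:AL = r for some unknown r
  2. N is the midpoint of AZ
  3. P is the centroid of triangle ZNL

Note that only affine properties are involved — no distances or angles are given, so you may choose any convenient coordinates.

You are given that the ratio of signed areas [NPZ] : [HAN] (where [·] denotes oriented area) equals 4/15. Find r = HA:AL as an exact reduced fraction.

r = 5/4

Set Z = (0, 0), L = (1, 0), H = (0, 1); any affine frame gives the same invariant.
1. With HA:AL = r, write λ = r/(r+1) so A = H + λ·(L−H); A is affine-linear in λ
2. N is the midpoint of AZ ⇒ N is an affine combination of earlier points and hence also affine-linear in λ
3. P is the centroid of triangle ZNL ⇒ P is an affine combination of earlier points and hence also affine-linear in λ
Every point depending on A is an affine combination of A and λ-independent points, so each such coordinate is linear in λ; the λ² term in each signed area is a multiple of (L−H)×(L−H) = 0, so 2·[NPZ] and 2·[HAN] are each linear in λ. Evaluating at λ=0 and λ=1:
  2·[NPZ] = 1/6·λ − 1/6,   2·[HAN] = -1/2·λ
So [NPZ]:[HAN] = (1/6·λ − 1/6) / (-1/2·λ). Setting this equal to 4/15:
  1/6·λ − 1/6 = 4/15·(-1/2·λ)  ⇒  λ = 5/9
Then r = λ/(1−λ) = (5/9)/(4/9) = 5/4. Check: with r = 5/4, A = (5/9, 4/9) and [NPZ]:[HAN] = 4/15 as required.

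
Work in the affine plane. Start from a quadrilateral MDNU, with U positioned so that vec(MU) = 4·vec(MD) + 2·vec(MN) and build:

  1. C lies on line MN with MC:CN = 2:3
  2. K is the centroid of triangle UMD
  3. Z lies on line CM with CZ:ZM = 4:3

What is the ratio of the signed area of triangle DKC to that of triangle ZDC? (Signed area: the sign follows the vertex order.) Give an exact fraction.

[DKC]:[ZDC] = 49/12

Set M = (0, 0), D = (1, 0), N = (0, 1), U = (4, 2); any affine frame gives the same invariant.
1. C lies on line MN with MC:CN = 2:3 ⇒ C = (0, 2/5)
2. K is the centroid of triangle UMD ⇒ K = (5/3, 2/3)
3. Z lies on line CM with CZ:ZM = 4:3 ⇒ Z = (0, 6/35)
2·[DKC] = 14/15, 2·[ZDC] = 8/35
[DKC]:[ZDC] = 14/15:8/35 = 49/12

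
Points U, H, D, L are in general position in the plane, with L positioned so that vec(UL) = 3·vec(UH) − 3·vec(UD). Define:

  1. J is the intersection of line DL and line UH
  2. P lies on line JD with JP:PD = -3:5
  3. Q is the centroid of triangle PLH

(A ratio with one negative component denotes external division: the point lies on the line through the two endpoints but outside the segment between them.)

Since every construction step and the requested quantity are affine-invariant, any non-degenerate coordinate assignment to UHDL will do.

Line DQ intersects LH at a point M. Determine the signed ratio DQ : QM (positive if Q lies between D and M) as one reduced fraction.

Set U = (0, 0), H = (1, 0), D = (0, 1), L = (3, -3); any affine frame gives the same invariant.
1. J is the intersection of line DL and line UH ⇒ J = (3/4, 0)
2. P lies on line JD with JP:PD = -3:5 ⇒ P = (15/8, -3/2)
3. Q is the centroid of triangle PLH ⇒ Q = (47/24, -3/2)
line DQ meets LH at M = (47/21, -13/7)
Q = D + t·(M−D) with t = 7/8, so DQ:QM = 7/8:1/8

DQ:QM = 7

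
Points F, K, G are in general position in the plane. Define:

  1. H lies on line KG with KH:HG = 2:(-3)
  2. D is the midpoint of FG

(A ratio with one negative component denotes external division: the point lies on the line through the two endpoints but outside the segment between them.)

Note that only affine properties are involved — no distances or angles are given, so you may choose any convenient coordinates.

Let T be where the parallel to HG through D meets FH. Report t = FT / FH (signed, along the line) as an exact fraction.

Assign F = (0, 0), K = (1, 0), G = (0, 1) — the answer is frame-independent, so this choice is without loss of generality.
1. H lies on line KG with KH:HG = 2:(-3) ⇒ H = (3, -2)
2. D is the midpoint of FG ⇒ D = (0, 1/2)
through D parallel to HG: direction (-3, 3); meets FH at T = (3/2, -1)
T = F + t·(H−F) with t = 1/2

t = 1/2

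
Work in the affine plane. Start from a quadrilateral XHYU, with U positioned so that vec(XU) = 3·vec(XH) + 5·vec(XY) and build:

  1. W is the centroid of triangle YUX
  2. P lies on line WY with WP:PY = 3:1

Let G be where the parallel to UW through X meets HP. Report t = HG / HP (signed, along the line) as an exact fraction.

t = 12/19

Choose coordinates X = (0, 0), H = (1, 0), Y = (0, 1), U = (3, 5).
1. W is the centroid of triangle YUX ⇒ W = (1, 2)
2. P lies on line WY with WP:PY = 3:1 ⇒ P = (1/4, 5/4)
through X parallel to UW: direction (-2, -3); meets HP at G = (10/19, 15/19)
G = H + t·(P−H) with t = 12/19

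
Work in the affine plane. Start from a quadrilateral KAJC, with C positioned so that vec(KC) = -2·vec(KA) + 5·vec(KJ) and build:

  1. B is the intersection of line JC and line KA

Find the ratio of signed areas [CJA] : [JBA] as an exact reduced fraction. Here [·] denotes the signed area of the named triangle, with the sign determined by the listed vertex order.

Work in coordinates with K = (0, 0), A = (1, 0), J = (0, 1), C = (-2, 5).
1. B is the intersection of line JC and line KA ⇒ B = (1/2, 0)
2·[CJA] = 2, 2·[JBA] = 1/2
[CJA]:[JBA] = 2:1/2 = 4

[CJA]:[JBA] = 4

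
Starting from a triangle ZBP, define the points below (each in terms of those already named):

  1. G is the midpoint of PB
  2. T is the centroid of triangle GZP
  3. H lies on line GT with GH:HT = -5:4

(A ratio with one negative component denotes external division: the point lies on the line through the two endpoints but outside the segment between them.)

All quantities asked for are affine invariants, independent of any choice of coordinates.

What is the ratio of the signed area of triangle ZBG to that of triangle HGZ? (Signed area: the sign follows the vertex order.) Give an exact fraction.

[ZBG]:[HGZ] = -3/5

Choose coordinates Z = (0, 0), B = (1, 0), P = (0, 1).
1. G is the midpoint of PB ⇒ G = (1/2, 1/2)
2. T is the centroid of triangle GZP ⇒ T = (1/6, 1/2)
3. H lies on line GT with GH:HT = -5:4 ⇒ H = (-7/6, 1/2)
2·[ZBG] = 1/2, 2·[HGZ] = -5/6
[ZBG]:[HGZ] = 1/2:-5/6 = -3/5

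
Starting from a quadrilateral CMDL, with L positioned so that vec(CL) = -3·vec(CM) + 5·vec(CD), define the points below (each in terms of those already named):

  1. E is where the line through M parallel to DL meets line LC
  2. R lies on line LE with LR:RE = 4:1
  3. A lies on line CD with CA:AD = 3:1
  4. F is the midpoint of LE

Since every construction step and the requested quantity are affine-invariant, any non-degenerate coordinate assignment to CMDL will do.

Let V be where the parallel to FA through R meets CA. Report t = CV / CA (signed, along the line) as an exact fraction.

t = 38/35

Assign C = (0, 0), M = (1, 0), D = (0, 1), L = (-3, 5) — the answer is frame-independent, so this choice is without loss of generality.
1. E is where the line through M parallel to DL meets line LC ⇒ E = (-4, 20/3)
2. R lies on line LE with LR:RE = 4:1 ⇒ R = (-19/5, 19/3)
3. A lies on line CD with CA:AD = 3:1 ⇒ A = (0, 3/4)
4. F is the midpoint of LE ⇒ F = (-7/2, 35/6)
through R parallel to FA: direction (7/2, -61/12); meets CA at V = (0, 57/70)
V = C + t·(A−C) with t = 38/35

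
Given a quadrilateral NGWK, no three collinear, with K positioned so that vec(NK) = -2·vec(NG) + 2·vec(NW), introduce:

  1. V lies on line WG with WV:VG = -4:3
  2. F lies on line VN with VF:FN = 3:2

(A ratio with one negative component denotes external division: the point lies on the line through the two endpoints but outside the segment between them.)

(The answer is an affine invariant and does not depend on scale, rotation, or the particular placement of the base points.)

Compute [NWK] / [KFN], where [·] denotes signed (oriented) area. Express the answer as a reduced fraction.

[NWK]:[KFN] = -5/2

Set N = (0, 0), G = (1, 0), W = (0, 1), K = (-2, 2); any affine frame gives the same invariant.
1. V lies on line WG with WV:VG = -4:3 ⇒ V = (4, -3)
2. F lies on line VN with VF:FN = 3:2 ⇒ F = (8/5, -6/5)
2·[NWK] = 2, 2·[KFN] = -4/5
[NWK]:[KFN] = 2:-4/5 = -5/2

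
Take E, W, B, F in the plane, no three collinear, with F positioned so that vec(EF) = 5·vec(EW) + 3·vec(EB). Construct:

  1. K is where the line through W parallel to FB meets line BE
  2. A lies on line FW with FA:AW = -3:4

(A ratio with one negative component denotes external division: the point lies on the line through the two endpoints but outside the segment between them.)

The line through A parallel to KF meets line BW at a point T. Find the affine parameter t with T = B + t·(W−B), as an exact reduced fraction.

Assign E = (0, 0), W = (1, 0), B = (0, 1), F = (5, 3) — the answer is frame-independent, so this choice is without loss of generality.
1. K is where the line through W parallel to FB meets line BE ⇒ K = (0, -2/5)
2. A lies on line FW with FA:AW = -3:4 ⇒ A = (17, 12)
through A parallel to KF: direction (5, 17/5); meets BW at T = (1/3, 2/3)
T = B + t·(W−B) with t = 1/3

t = 1/3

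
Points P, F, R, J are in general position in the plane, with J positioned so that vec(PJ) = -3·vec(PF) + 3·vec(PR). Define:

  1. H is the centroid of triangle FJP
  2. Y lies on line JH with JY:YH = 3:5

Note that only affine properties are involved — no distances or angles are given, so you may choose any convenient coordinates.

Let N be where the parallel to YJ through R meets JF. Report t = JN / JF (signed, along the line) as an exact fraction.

Choose coordinates P = (0, 0), F = (1, 0), R = (0, 1), J = (-3, 3).
1. H is the centroid of triangle FJP ⇒ H = (-2/3, 1)
2. Y lies on line JH with JY:YH = 3:5 ⇒ Y = (-17/8, 9/4)
through R parallel to YJ: direction (-7/8, 3/4); meets JF at N = (7/3, -1)
N = J + t·(F−J) with t = 4/3

t = 4/3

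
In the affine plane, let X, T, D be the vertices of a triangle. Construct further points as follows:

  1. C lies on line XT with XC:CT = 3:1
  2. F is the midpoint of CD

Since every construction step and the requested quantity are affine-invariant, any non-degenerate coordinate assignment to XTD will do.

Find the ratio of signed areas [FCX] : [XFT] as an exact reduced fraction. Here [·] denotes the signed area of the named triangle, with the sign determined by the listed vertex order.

Work in coordinates with X = (0, 0), T = (1, 0), D = (0, 1).
1. C lies on line XT with XC:CT = 3:1 ⇒ C = (3/4, 0)
2. F is the midpoint of CD ⇒ F = (3/8, 1/2)
2·[FCX] = -3/8, 2·[XFT] = -1/2
[FCX]:[XFT] = -3/8:-1/2 = 3/4

[FCX]:[XFT] = 3/4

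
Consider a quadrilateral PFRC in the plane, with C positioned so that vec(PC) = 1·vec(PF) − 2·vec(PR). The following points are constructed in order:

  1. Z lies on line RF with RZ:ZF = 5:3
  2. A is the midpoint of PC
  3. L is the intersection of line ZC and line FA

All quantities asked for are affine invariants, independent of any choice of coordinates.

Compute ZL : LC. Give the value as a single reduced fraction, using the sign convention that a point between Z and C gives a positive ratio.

Assign P = (0, 0), F = (1, 0), R = (0, 1), C = (1, -2) — the answer is frame-independent, so this choice is without loss of generality.
1. Z lies on line RF with RZ:ZF = 5:3 ⇒ Z = (5/8, 3/8)
2. A is the midpoint of PC ⇒ A = (1/2, -1)
3. L is the intersection of line ZC and line FA ⇒ L = (19/25, -12/25)
L = Z + t·(C−Z) with t = 9/25, so ZL:LC = t:(1−t) = 9/25:16/25

ZL:LC = 9/16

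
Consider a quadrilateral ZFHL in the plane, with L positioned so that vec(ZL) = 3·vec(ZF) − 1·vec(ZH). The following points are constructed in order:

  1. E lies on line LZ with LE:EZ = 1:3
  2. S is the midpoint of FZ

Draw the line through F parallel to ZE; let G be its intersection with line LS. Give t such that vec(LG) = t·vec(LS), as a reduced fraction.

Assign Z = (0, 0), F = (1, 0), H = (0, 1), L = (3, -1) — the answer is frame-independent, so this choice is without loss of generality.
1. E lies on line LZ with LE:EZ = 1:3 ⇒ E = (9/4, -3/4)
2. S is the midpoint of FZ ⇒ S = (1/2, 0)
through F parallel to ZE: direction (9/4, -3/4); meets LS at G = (-2, 1)
G = L + t·(S−L) with t = 2

t = 2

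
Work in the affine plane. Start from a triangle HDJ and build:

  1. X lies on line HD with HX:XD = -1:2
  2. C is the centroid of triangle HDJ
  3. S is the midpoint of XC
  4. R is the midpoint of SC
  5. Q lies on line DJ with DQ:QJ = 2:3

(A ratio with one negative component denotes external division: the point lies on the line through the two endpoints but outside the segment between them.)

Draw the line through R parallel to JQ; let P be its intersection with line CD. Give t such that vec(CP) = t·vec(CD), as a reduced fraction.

Work in coordinates with H = (0, 0), D = (1, 0), J = (0, 1).
1. X lies on line HD with HX:XD = -1:2 ⇒ X = (-1, 0)
2. C is the centroid of triangle HDJ ⇒ C = (1/3, 1/3)
3. S is the midpoint of XC ⇒ S = (-1/3, 1/6)
4. R is the midpoint of SC ⇒ R = (0, 1/4)
5. Q lies on line DJ with DQ:QJ = 2:3 ⇒ Q = (3/5, 2/5)
through R parallel to JQ: direction (3/5, -3/5); meets CD at P = (-1/2, 3/4)
P = C + t·(D−C) with t = -5/4

t = -5/4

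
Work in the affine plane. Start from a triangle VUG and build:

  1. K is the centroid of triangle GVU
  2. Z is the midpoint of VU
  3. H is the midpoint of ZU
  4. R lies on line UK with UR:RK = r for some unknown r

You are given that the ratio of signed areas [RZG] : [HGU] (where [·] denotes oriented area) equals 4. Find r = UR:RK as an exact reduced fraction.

r = -1/2

Work in coordinates with V = (0, 0), U = (1, 0), G = (0, 1).
1. K is the centroid of triangle GVU ⇒ K = (1/3, 1/3)
2. Z is the midpoint of VU ⇒ Z = (1/2, 0)
3. H is the midpoint of ZU ⇒ H = (3/4, 0)
4. With UR:RK = r, write λ = r/(r+1) so R = U + λ·(K−U); R is affine-linear in λ
Every point depending on R is an affine combination of R and λ-independent points, so each such coordinate is linear in λ; the λ² term in each signed area is a multiple of (K−U)×(K−U) = 0, so 2·[RZG] and 2·[HGU] are each linear in λ. Evaluating at λ=0 and λ=1:
  2·[RZG] = 1/2·λ − 1/2,   2·[HGU] = -1/4
So [RZG]:[HGU] = (1/2·λ − 1/2) / (-1/4). Setting this equal to 4:
  1/2·λ − 1/2 = 4·(-1/4)  ⇒  λ = -1
Then r = λ/(1−λ) = (-1)/(2) = -1/2. Check: with r = -1/2, R = (5/3, -1/3) and [RZG]:[HGU] = 4 as required.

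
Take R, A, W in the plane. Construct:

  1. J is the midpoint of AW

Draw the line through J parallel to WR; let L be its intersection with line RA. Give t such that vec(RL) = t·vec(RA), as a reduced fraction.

t = 1/2

Choose coordinates R = (0, 0), A = (1, 0), W = (0, 1).
1. J is the midpoint of AW ⇒ J = (1/2, 1/2)
through J parallel to WR: direction (0, -1); meets RA at L = (1/2, 0)
L = R + t·(A−R) with t = 1/2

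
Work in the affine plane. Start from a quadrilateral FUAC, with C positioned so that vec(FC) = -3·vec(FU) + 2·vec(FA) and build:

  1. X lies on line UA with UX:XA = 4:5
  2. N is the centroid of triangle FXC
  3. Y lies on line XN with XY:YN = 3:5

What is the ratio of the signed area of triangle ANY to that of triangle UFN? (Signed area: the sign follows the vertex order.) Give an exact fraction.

Choose coordinates F = (0, 0), U = (1, 0), A = (0, 1), C = (-3, 2).
1. X lies on line UA with UX:XA = 4:5 ⇒ X = (5/9, 4/9)
2. N is the centroid of triangle FXC ⇒ N = (-22/27, 22/27)
3. Y lies on line XN with XY:YN = 3:5 ⇒ Y = (1/24, 7/12)
2·[ANY] = 25/72, 2·[UFN] = -22/27
[ANY]:[UFN] = 25/72:-22/27 = -75/176

[ANY]:[UFN] = -75/176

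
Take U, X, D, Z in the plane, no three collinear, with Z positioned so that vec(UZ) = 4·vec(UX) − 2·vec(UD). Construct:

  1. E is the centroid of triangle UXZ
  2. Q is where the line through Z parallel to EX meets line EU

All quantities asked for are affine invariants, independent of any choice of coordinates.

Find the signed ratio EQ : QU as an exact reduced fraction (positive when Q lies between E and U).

Choose coordinates U = (0, 0), X = (1, 0), D = (0, 1), Z = (4, -2).
1. E is the centroid of triangle UXZ ⇒ E = (5/3, -2/3)
2. Q is where the line through Z parallel to EX meets line EU ⇒ Q = (10/3, -4/3)
Q = E + t·(U−E) with t = -1, so EQ:QU = t:(1−t) = -1:2

EQ:QU = -1/2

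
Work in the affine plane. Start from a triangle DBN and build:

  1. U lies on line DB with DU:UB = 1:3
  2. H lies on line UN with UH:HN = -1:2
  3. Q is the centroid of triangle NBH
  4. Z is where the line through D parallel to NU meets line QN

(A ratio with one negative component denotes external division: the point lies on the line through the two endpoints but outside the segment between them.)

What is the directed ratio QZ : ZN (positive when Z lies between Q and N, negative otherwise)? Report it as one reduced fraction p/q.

QZ:ZN = -2

Choose coordinates D = (0, 0), B = (1, 0), N = (0, 1).
1. U lies on line DB with DU:UB = 1:3 ⇒ U = (1/4, 0)
2. H lies on line UN with UH:HN = -1:2 ⇒ H = (1/2, -1)
3. Q is the centroid of triangle NBH ⇒ Q = (1/2, 0)
4. Z is where the line through D parallel to NU meets line QN ⇒ Z = (-1/2, 2)
Z = Q + t·(N−Q) with t = 2, so QZ:ZN = t:(1−t) = 2:-1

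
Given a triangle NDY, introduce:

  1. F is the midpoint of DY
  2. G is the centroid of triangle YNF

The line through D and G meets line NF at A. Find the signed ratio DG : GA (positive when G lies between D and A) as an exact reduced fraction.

DG:GA = -4

Choose coordinates N = (0, 0), D = (1, 0), Y = (0, 1).
1. F is the midpoint of DY ⇒ F = (1/2, 1/2)
2. G is the centroid of triangle YNF ⇒ G = (1/6, 1/2)
line DG meets NF at A = (3/8, 3/8)
G = D + t·(A−D) with t = 4/3, so DG:GA = 4/3:-1/3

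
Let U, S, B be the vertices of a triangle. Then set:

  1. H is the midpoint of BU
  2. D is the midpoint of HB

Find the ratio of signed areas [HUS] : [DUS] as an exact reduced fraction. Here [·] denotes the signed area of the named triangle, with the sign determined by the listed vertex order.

Set U = (0, 0), S = (1, 0), B = (0, 1); any affine frame gives the same invariant.
1. H is the midpoint of BU ⇒ H = (0, 1/2)
2. D is the midpoint of HB ⇒ D = (0, 3/4)
2·[HUS] = 1/2, 2·[DUS] = 3/4
[HUS]:[DUS] = 1/2:3/4 = 2/3

[HUS]:[DUS] = 2/3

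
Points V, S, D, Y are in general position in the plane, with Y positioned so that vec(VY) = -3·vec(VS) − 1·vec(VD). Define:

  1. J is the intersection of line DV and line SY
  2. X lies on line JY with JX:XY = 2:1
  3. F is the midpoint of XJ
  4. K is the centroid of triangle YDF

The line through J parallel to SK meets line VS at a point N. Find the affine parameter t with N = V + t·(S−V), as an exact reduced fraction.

Set V = (0, 0), S = (1, 0), D = (0, 1), Y = (-3, -1); any affine frame gives the same invariant.
1. J is the intersection of line DV and line SY ⇒ J = (0, -1/4)
2. X lies on line JY with JX:XY = 2:1 ⇒ X = (-2, -3/4)
3. F is the midpoint of XJ ⇒ F = (-1, -1/2)
4. K is the centroid of triangle YDF ⇒ K = (-4/3, -1/6)
through J parallel to SK: direction (-7/3, -1/6); meets VS at N = (7/2, 0)
N = V + t·(S−V) with t = 7/2

t = 7/2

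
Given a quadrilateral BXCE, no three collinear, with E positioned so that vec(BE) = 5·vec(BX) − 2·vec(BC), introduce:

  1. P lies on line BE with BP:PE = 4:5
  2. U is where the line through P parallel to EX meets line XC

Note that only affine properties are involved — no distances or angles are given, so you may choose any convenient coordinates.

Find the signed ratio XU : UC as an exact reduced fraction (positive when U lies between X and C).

Work in coordinates with B = (0, 0), X = (1, 0), C = (0, 1), E = (5, -2).
1. P lies on line BE with BP:PE = 4:5 ⇒ P = (20/9, -8/9)
2. U is where the line through P parallel to EX meets line XC ⇒ U = (14/9, -5/9)
U = X + t·(C−X) with t = -5/9, so XU:UC = t:(1−t) = -5/9:14/9

XU:UC = -5/14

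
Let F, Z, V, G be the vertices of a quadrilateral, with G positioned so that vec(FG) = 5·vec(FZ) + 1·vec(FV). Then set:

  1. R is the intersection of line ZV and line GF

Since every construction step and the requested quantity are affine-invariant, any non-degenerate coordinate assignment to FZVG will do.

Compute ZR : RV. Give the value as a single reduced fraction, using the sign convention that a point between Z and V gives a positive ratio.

Set F = (0, 0), Z = (1, 0), V = (0, 1), G = (5, 1); any affine frame gives the same invariant.
1. R is the intersection of line ZV and line GF ⇒ R = (5/6, 1/6)
R = Z + t·(V−Z) with t = 1/6, so ZR:RV = t:(1−t) = 1/6:5/6

ZR:RV = 1/5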